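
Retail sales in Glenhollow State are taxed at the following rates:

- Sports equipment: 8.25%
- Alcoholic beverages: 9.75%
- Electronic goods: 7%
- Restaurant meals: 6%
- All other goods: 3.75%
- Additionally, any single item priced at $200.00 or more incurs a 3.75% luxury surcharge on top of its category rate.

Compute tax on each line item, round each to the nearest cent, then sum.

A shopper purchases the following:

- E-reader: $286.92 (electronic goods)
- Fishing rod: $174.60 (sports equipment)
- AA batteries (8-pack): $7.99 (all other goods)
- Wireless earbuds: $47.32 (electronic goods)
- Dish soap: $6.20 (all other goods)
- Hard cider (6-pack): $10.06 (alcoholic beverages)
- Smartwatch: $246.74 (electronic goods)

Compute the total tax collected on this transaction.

$76.58

E-reader $286.92: electronic goods → 7% + 3.75% surcharge = 10.75% → $30.84
Fishing rod $174.60: sports equipment → 8.25% → $14.40
AA batteries (8-pack) $7.99: all other goods → 3.75% → $0.30
Wireless earbuds $47.32: electronic goods → 7% → $3.31
Dish soap $6.20: all other goods → 3.75% → $0.23
Hard cider (6-pack) $10.06: alcoholic beverages → 9.75% → $0.98
Smartwatch $246.74: electronic goods → 7% + 3.75% surcharge = 10.75% → $26.52
Total tax = $30.84 + $14.40 + $0.30 + $3.31 + $0.23 + $0.98 + $26.52 = $76.58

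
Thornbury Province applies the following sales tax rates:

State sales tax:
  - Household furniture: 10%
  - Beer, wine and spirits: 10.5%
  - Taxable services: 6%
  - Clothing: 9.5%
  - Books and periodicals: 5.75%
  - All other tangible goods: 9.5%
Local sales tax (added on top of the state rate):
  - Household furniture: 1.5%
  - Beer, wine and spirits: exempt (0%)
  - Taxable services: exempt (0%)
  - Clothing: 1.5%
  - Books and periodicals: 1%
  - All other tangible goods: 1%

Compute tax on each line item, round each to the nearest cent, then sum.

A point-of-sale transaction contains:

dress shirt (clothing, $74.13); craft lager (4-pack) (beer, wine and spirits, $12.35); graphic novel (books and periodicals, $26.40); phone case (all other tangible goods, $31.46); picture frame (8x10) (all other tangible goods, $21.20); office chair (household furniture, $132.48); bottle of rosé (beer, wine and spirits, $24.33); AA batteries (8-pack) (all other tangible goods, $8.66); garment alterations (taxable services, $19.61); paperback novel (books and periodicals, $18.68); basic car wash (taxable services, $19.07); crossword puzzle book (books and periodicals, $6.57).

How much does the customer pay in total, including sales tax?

$434.42

Dress shirt $74.13: clothing → 9.5% + 1.5% local = 11% → $8.15
Craft lager (4-pack) $12.35: beer, wine and spirits → 10.5% + 0% local = 10.5% → $1.30
Graphic novel $26.40: books and periodicals → 5.75% + 1% local = 6.75% → $1.78
Phone case $31.46: all other tangible goods → 9.5% + 1% local = 10.5% → $3.30
Picture frame (8x10) $21.20: all other tangible goods → 9.5% + 1% local = 10.5% → $2.23
Office chair $132.48: household furniture → 10% + 1.5% local = 11.5% → $15.24
Bottle of rosé $24.33: beer, wine and spirits → 10.5% + 0% local = 10.5% → $2.55
AA batteries (8-pack) $8.66: all other tangible goods → 9.5% + 1% local = 10.5% → $0.91
Garment alterations $19.61: taxable services → 6% + 0% local = 6% → $1.18
Paperback novel $18.68: books and periodicals → 5.75% + 1% local = 6.75% → $1.26
Basic car wash $19.07: taxable services → 6% + 0% local = 6% → $1.14
Crossword puzzle book $6.57: books and periodicals → 5.75% + 1% local = 6.75% → $0.44
Subtotal = $394.94; tax = $39.48; total due = $434.42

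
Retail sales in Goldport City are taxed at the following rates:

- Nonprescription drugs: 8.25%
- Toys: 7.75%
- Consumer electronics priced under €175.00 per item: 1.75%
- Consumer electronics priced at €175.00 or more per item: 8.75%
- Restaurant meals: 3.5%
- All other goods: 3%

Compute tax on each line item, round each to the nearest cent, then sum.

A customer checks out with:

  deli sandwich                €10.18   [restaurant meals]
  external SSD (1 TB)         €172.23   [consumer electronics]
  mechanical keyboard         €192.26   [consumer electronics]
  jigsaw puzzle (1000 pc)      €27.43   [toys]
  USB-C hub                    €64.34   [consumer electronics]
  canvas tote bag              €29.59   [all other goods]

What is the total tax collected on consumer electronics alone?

€20.96

External SSD (1 TB) €172.23: consumer electronics, under €175.00 → 1.75% → €3.01
Mechanical keyboard €192.26: consumer electronics, €175.00 or more → 8.75% → €16.82
USB-C hub €64.34: consumer electronics, under €175.00 → 1.75% → €1.13
Tax on consumer electronics = €3.01 + €16.82 + €1.13 = €20.96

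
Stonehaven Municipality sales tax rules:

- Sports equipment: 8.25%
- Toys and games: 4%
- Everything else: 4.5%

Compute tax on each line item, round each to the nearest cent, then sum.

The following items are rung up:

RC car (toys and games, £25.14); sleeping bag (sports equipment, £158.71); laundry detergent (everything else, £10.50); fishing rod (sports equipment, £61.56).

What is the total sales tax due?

RC car £25.14: toys and games → 4% → £1.01
Sleeping bag £158.71: sports equipment → 8.25% → £13.09
Laundry detergent £10.50: everything else → 4.5% → £0.47
Fishing rod £61.56: sports equipment → 8.25% → £5.08
Total tax = £1.01 + £13.09 + £0.47 + £5.08 = £19.65

£19.65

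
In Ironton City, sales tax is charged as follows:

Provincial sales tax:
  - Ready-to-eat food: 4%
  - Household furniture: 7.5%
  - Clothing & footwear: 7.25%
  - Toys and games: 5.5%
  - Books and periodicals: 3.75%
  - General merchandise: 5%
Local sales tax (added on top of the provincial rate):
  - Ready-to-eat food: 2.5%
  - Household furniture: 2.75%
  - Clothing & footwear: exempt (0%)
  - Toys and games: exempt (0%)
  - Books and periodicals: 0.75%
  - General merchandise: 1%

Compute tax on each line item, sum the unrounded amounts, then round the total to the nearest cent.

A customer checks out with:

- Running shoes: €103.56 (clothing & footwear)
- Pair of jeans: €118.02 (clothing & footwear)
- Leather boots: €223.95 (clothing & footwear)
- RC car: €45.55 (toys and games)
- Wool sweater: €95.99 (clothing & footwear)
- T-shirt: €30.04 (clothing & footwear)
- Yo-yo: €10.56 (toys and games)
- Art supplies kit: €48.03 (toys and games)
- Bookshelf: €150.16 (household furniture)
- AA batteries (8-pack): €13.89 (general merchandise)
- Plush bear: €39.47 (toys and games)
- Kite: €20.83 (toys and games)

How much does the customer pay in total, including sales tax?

€966.76

Running shoes €103.56: clothing & footwear → 7.25% + 0% local = 7.25% → €7.5081
Pair of jeans €118.02: clothing & footwear → 7.25% + 0% local = 7.25% → €8.55645
Leather boots €223.95: clothing & footwear → 7.25% + 0% local = 7.25% → €16.236375
RC car €45.55: toys and games → 5.5% + 0% local = 5.5% → €2.50525
Wool sweater €95.99: clothing & footwear → 7.25% + 0% local = 7.25% → €6.959275
T-shirt €30.04: clothing & footwear → 7.25% + 0% local = 7.25% → €2.1779
Yo-yo €10.56: toys and games → 5.5% + 0% local = 5.5% → €0.5808
Art supplies kit €48.03: toys and games → 5.5% + 0% local = 5.5% → €2.64165
Bookshelf €150.16: household furniture → 7.5% + 2.75% local = 10.25% → €15.3914
AA batteries (8-pack) €13.89: general merchandise → 5% + 1% local = 6% → €0.8334
Plush bear €39.47: toys and games → 5.5% + 0% local = 5.5% → €2.17085
Kite €20.83: toys and games → 5.5% + 0% local = 5.5% → €1.14565
Subtotal = €900.05; unrounded tax = €66.7071 → €66.71; total due = €966.76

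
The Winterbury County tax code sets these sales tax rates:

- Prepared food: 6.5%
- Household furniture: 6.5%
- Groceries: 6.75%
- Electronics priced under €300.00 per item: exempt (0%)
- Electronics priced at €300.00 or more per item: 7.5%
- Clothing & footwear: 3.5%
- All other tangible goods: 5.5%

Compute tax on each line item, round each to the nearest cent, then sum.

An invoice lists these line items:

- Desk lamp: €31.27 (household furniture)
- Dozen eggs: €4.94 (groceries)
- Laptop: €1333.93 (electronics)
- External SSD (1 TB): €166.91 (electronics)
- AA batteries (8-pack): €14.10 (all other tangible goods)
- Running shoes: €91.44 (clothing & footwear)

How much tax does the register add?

€106.38

Desk lamp €31.27: household furniture → 6.5% → €2.03
Dozen eggs €4.94: groceries → 6.75% → €0.33
Laptop €1333.93: electronics, €300.00 or more → 7.5% → €100.04
External SSD (1 TB) €166.91: electronics, under €300.00 → 0% → €0.00
AA batteries (8-pack) €14.10: all other tangible goods → 5.5% → €0.78
Running shoes €91.44: clothing & footwear → 3.5% → €3.20
Total tax = €2.03 + €0.33 + €100.04 + €0.78 + €3.20 = €106.38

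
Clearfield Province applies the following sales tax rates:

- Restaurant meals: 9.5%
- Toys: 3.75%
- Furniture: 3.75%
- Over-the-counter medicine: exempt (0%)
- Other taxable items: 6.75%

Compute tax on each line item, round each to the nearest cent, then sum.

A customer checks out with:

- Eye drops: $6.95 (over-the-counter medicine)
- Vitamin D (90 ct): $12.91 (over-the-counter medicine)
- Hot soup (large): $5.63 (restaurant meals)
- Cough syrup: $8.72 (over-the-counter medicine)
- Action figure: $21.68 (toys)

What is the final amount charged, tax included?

Eye drops $6.95: over-the-counter medicine → 0% → $0.00
Vitamin D (90 ct) $12.91: over-the-counter medicine → 0% → $0.00
Hot soup (large) $5.63: restaurant meals → 9.5% → $0.53
Cough syrup $8.72: over-the-counter medicine → 0% → $0.00
Action figure $21.68: toys → 3.75% → $0.81
Subtotal = $55.89; tax = $1.34; total due = $57.23

$57.23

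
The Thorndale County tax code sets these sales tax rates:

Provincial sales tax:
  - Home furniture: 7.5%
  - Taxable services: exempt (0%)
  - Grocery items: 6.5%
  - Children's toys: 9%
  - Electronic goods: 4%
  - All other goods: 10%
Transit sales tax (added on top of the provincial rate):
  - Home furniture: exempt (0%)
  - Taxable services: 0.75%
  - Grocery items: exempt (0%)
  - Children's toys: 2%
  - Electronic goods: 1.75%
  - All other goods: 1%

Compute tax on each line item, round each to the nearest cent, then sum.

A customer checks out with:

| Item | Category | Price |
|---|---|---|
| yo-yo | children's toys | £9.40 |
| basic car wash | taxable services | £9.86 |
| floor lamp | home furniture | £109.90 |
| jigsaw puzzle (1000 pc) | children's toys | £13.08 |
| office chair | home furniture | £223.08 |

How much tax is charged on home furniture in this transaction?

Floor lamp £109.90: home furniture → 7.5% + 0% transit = 7.5% → £8.24
Office chair £223.08: home furniture → 7.5% + 0% transit = 7.5% → £16.73
Tax on home furniture = £8.24 + £16.73 = £24.97

£24.97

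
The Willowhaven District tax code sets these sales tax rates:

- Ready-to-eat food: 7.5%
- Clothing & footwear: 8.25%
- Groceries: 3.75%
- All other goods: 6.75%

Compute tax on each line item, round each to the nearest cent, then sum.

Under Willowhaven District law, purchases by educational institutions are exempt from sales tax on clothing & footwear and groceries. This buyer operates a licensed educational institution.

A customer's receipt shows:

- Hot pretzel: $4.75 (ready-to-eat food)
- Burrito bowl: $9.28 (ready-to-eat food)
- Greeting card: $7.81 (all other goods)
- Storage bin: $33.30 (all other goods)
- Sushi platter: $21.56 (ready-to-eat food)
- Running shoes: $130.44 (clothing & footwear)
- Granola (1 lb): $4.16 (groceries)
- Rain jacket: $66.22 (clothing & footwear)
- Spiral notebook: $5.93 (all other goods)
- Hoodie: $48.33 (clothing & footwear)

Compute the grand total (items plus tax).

Hot pretzel $4.75: ready-to-eat food → 7.5% → $0.36
Burrito bowl $9.28: ready-to-eat food → 7.5% → $0.70
Greeting card $7.81: all other goods → 6.75% → $0.53
Storage bin $33.30: all other goods → 6.75% → $2.25
Sushi platter $21.56: ready-to-eat food → 7.5% → $1.62
Running shoes $130.44: clothing & footwear, buyer-exempt → 0% → $0.00
Granola (1 lb) $4.16: groceries, buyer-exempt → 0% → $0.00
Rain jacket $66.22: clothing & footwear, buyer-exempt → 0% → $0.00
Spiral notebook $5.93: all other goods → 6.75% → $0.40
Hoodie $48.33: clothing & footwear, buyer-exempt → 0% → $0.00
Subtotal = $331.78; tax = $5.86; total due = $337.64

$337.64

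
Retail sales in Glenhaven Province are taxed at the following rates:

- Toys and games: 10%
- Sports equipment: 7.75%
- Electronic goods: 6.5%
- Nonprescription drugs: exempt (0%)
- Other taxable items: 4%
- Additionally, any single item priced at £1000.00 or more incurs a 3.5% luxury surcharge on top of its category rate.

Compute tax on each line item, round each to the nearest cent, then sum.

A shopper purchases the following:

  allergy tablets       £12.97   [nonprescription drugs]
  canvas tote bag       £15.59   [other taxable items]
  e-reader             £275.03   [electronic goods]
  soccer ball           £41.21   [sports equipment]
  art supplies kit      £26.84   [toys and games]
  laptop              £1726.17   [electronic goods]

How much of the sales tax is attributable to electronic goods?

E-reader £275.03: electronic goods → 6.5% → £17.88
Laptop £1726.17: electronic goods → 6.5% + 3.5% surcharge = 10% → £172.62
Tax on electronic goods = £17.88 + £172.62 = £190.50

£190.50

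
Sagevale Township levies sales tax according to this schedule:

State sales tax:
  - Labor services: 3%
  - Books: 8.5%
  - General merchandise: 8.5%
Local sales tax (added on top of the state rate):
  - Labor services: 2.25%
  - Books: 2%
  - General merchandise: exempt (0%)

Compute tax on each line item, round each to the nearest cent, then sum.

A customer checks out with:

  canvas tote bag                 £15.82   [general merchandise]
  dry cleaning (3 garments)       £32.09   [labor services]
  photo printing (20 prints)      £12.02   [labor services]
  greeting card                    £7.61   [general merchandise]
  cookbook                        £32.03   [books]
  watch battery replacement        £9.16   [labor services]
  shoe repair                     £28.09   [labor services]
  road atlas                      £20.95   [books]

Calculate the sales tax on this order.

Canvas tote bag £15.82: general merchandise → 8.5% + 0% local = 8.5% → £1.34
Dry cleaning (3 garments) £32.09: labor services → 3% + 2.25% local = 5.25% → £1.68
Photo printing (20 prints) £12.02: labor services → 3% + 2.25% local = 5.25% → £0.63
Greeting card £7.61: general merchandise → 8.5% + 0% local = 8.5% → £0.65
Cookbook £32.03: books → 8.5% + 2% local = 10.5% → £3.36
Watch battery replacement £9.16: labor services → 3% + 2.25% local = 5.25% → £0.48
Shoe repair £28.09: labor services → 3% + 2.25% local = 5.25% → £1.47
Road atlas £20.95: books → 8.5% + 2% local = 10.5% → £2.20
Total tax = £1.34 + £1.68 + £0.63 + £0.65 + £3.36 + £0.48 + £1.47 + £2.20 = £11.81

£11.81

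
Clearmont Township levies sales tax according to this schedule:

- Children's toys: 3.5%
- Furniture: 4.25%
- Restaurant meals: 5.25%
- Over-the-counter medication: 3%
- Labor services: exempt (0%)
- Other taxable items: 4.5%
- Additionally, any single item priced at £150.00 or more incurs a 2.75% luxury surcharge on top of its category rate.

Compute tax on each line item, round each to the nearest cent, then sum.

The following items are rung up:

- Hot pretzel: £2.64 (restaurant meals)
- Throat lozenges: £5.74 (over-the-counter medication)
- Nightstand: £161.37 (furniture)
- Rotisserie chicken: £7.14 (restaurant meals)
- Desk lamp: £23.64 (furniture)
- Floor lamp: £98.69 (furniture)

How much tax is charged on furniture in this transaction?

Nightstand £161.37: furniture → 4.25% + 2.75% surcharge = 7% → £11.30
Desk lamp £23.64: furniture → 4.25% → £1.00
Floor lamp £98.69: furniture → 4.25% → £4.19
Tax on furniture = £11.30 + £1.00 + £4.19 = £16.49

£16.49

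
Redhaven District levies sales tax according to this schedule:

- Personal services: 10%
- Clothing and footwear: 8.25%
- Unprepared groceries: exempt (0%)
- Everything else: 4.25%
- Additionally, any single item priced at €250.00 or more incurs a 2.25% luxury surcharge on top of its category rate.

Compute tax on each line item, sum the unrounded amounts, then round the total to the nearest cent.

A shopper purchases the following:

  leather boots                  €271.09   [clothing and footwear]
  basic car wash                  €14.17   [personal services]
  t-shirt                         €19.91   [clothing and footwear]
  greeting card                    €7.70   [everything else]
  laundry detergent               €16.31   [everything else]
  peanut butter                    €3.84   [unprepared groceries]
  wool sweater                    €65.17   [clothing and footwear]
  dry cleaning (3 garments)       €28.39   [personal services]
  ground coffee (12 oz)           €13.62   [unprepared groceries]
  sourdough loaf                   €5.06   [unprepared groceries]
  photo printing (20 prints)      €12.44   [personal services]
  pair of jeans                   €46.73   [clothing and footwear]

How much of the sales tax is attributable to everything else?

€1.02

Greeting card €7.70: everything else → 4.25% → €0.32725
Laundry detergent €16.31: everything else → 4.25% → €0.693175
Tax on everything else: unrounded sum = €1.020425 → €1.02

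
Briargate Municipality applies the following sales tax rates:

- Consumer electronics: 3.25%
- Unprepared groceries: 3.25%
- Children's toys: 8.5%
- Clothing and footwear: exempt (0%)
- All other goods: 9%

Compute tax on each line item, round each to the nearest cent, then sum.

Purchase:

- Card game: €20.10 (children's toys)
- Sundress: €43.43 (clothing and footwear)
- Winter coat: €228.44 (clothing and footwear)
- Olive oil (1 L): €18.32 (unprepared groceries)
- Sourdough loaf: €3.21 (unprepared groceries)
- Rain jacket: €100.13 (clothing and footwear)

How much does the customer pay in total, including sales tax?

€416.04

Card game €20.10: children's toys → 8.5% → €1.71
Sundress €43.43: clothing and footwear → 0% → €0.00
Winter coat €228.44: clothing and footwear → 0% → €0.00
Olive oil (1 L) €18.32: unprepared groceries → 3.25% → €0.60
Sourdough loaf €3.21: unprepared groceries → 3.25% → €0.10
Rain jacket €100.13: clothing and footwear → 0% → €0.00
Subtotal = €413.63; tax = €2.41; total due = €416.04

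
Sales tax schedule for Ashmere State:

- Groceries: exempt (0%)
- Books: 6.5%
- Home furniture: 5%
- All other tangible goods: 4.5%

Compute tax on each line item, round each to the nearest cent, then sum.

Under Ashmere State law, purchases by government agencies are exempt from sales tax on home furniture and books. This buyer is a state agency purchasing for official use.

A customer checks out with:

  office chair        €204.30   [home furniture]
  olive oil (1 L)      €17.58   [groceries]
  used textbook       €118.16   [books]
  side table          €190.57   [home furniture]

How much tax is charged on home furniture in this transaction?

Office chair €204.30: home furniture, buyer-exempt → 0% → €0.00
Side table €190.57: home furniture, buyer-exempt → 0% → €0.00
Tax on home furniture = €0.00 + €0.00 = €0.00

€0.00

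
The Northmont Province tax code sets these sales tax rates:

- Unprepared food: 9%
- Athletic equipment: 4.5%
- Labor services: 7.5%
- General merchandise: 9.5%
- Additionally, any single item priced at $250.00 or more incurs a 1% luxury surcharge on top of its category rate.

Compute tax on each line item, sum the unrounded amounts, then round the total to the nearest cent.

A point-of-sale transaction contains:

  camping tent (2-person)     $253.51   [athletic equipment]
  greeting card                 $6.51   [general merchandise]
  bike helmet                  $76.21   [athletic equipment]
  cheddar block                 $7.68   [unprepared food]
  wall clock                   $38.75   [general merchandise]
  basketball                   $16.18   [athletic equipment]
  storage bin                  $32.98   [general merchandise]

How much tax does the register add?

Camping tent (2-person) $253.51: athletic equipment → 4.5% + 1% surcharge = 5.5% → $13.94305
Greeting card $6.51: general merchandise → 9.5% → $0.61845
Bike helmet $76.21: athletic equipment → 4.5% → $3.42945
Cheddar block $7.68: unprepared food → 9% → $0.6912
Wall clock $38.75: general merchandise → 9.5% → $3.68125
Basketball $16.18: athletic equipment → 4.5% → $0.7281
Storage bin $32.98: general merchandise → 9.5% → $3.1331
Unrounded tax sum = $26.2246 → $26.22

$26.22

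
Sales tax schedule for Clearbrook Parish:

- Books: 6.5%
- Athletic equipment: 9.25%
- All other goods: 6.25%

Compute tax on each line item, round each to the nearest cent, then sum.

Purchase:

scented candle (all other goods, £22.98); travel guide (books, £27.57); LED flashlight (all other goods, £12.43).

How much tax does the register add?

Scented candle £22.98: all other goods → 6.25% → £1.44
Travel guide £27.57: books → 6.5% → £1.79
LED flashlight £12.43: all other goods → 6.25% → £0.78
Total tax = £1.44 + £1.79 + £0.78 = £4.01

£4.01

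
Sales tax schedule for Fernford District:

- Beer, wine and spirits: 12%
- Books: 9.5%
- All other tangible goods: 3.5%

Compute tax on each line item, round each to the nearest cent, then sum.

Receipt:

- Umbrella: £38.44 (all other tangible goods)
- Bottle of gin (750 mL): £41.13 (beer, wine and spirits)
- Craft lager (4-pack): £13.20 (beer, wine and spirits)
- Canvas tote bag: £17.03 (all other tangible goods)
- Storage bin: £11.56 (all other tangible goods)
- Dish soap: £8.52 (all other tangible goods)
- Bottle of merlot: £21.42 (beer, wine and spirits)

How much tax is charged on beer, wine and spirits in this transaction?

Bottle of gin (750 mL) £41.13: beer, wine and spirits → 12% → £4.94
Craft lager (4-pack) £13.20: beer, wine and spirits → 12% → £1.58
Bottle of merlot £21.42: beer, wine and spirits → 12% → £2.57
Tax on beer, wine and spirits = £4.94 + £1.58 + £2.57 = £9.09

£9.09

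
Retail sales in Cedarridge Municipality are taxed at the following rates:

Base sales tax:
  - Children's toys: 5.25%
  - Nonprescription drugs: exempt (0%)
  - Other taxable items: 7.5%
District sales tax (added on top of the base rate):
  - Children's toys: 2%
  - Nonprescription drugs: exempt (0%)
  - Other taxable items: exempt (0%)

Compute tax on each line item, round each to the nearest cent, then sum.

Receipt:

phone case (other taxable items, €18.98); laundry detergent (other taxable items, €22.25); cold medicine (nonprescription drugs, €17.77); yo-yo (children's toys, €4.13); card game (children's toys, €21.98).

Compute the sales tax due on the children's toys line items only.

€1.89

Yo-yo €4.13: children's toys → 5.25% + 2% district = 7.25% → €0.30
Card game €21.98: children's toys → 5.25% + 2% district = 7.25% → €1.59
Tax on children's toys = €0.30 + €1.59 = €1.89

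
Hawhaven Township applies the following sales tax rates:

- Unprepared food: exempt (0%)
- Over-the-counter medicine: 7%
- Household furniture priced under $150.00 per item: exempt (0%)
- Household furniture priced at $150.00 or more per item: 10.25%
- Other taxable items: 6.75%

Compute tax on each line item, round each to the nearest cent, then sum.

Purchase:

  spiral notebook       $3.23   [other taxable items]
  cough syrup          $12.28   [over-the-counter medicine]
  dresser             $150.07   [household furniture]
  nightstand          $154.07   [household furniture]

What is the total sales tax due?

Spiral notebook $3.23: other taxable items → 6.75% → $0.22
Cough syrup $12.28: over-the-counter medicine → 7% → $0.86
Dresser $150.07: household furniture, $150.00 or more → 10.25% → $15.38
Nightstand $154.07: household furniture, $150.00 or more → 10.25% → $15.79
Total tax = $0.22 + $0.86 + $15.38 + $15.79 = $32.25

$32.25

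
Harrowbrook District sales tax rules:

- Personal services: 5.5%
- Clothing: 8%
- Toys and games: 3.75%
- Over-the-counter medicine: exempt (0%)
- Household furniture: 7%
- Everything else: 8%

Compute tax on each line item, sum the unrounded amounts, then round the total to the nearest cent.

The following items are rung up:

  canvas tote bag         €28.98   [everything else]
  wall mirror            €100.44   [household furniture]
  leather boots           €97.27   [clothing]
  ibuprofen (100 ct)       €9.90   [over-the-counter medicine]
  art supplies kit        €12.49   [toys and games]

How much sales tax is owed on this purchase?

€17.60

Canvas tote bag €28.98: everything else → 8% → €2.3184
Wall mirror €100.44: household furniture → 7% → €7.0308
Leather boots €97.27: clothing → 8% → €7.7816
Ibuprofen (100 ct) €9.90: over-the-counter medicine → 0% → €0.00
Art supplies kit €12.49: toys and games → 3.75% → €0.468375
Unrounded tax sum = €17.599175 → €17.60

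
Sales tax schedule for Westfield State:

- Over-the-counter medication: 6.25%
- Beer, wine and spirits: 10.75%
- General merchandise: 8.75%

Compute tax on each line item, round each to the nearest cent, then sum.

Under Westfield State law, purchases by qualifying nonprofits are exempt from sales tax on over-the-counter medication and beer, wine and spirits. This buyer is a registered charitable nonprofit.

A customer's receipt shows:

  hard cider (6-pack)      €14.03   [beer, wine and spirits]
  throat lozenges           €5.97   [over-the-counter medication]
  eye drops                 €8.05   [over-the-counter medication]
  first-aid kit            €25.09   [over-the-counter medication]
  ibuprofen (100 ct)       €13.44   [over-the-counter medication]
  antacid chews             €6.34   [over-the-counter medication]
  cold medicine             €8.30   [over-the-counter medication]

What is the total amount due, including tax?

€81.22

Hard cider (6-pack) €14.03: beer, wine and spirits, buyer-exempt → 0% → €0.00
Throat lozenges €5.97: over-the-counter medication, buyer-exempt → 0% → €0.00
Eye drops €8.05: over-the-counter medication, buyer-exempt → 0% → €0.00
First-aid kit €25.09: over-the-counter medication, buyer-exempt → 0% → €0.00
Ibuprofen (100 ct) €13.44: over-the-counter medication, buyer-exempt → 0% → €0.00
Antacid chews €6.34: over-the-counter medication, buyer-exempt → 0% → €0.00
Cold medicine €8.30: over-the-counter medication, buyer-exempt → 0% → €0.00
Subtotal = €81.22; tax = €0.00; total due = €81.22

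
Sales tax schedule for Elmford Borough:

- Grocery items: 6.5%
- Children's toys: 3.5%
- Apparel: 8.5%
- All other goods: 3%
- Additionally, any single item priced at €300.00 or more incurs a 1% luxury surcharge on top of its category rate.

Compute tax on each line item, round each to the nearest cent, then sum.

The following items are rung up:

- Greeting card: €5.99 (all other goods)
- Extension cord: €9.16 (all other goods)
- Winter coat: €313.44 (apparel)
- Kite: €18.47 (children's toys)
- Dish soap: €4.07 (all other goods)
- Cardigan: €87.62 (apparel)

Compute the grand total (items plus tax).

Greeting card €5.99: all other goods → 3% → €0.18
Extension cord €9.16: all other goods → 3% → €0.27
Winter coat €313.44: apparel → 8.5% + 1% surcharge = 9.5% → €29.78
Kite €18.47: children's toys → 3.5% → €0.65
Dish soap €4.07: all other goods → 3% → €0.12
Cardigan €87.62: apparel → 8.5% → €7.45
Subtotal = €438.75; tax = €38.45; total due = €477.20

€477.20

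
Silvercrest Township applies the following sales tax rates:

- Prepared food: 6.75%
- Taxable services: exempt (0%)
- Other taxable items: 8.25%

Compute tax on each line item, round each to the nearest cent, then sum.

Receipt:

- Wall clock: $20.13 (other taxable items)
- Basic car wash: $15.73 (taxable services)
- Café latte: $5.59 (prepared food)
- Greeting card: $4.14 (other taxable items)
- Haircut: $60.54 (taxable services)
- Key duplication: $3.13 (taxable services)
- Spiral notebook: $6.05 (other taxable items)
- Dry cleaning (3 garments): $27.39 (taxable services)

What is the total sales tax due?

Wall clock $20.13: other taxable items → 8.25% → $1.66
Basic car wash $15.73: taxable services → 0% → $0.00
Café latte $5.59: prepared food → 6.75% → $0.38
Greeting card $4.14: other taxable items → 8.25% → $0.34
Haircut $60.54: taxable services → 0% → $0.00
Key duplication $3.13: taxable services → 0% → $0.00
Spiral notebook $6.05: other taxable items → 8.25% → $0.50
Dry cleaning (3 garments) $27.39: taxable services → 0% → $0.00
Total tax = $1.66 + $0.38 + $0.34 + $0.50 = $2.88

$2.88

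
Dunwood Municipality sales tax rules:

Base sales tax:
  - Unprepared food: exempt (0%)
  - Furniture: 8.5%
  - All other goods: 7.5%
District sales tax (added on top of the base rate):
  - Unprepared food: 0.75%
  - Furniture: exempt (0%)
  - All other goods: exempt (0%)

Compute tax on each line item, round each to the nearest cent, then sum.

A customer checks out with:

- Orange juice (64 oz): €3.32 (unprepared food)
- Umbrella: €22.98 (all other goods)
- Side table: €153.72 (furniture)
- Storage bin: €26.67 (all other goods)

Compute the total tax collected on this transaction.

€16.81

Orange juice (64 oz) €3.32: unprepared food → 0% + 0.75% district = 0.75% → €0.02
Umbrella €22.98: all other goods → 7.5% + 0% district = 7.5% → €1.72
Side table €153.72: furniture → 8.5% + 0% district = 8.5% → €13.07
Storage bin €26.67: all other goods → 7.5% + 0% district = 7.5% → €2.00
Total tax = €0.02 + €1.72 + €13.07 + €2.00 = €16.81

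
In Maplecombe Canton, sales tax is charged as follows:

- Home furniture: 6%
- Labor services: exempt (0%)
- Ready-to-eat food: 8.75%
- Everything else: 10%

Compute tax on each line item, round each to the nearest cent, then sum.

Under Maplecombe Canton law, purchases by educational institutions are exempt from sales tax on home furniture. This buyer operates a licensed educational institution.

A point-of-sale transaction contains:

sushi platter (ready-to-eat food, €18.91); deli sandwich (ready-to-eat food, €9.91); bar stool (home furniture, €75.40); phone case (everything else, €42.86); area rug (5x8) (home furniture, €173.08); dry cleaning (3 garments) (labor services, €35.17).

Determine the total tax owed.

€6.81

Sushi platter €18.91: ready-to-eat food → 8.75% → €1.65
Deli sandwich €9.91: ready-to-eat food → 8.75% → €0.87
Bar stool €75.40: home furniture, buyer-exempt → 0% → €0.00
Phone case €42.86: everything else → 10% → €4.29
Area rug (5x8) €173.08: home furniture, buyer-exempt → 0% → €0.00
Dry cleaning (3 garments) €35.17: labor services → 0% → €0.00
Total tax = €1.65 + €0.87 + €4.29 = €6.81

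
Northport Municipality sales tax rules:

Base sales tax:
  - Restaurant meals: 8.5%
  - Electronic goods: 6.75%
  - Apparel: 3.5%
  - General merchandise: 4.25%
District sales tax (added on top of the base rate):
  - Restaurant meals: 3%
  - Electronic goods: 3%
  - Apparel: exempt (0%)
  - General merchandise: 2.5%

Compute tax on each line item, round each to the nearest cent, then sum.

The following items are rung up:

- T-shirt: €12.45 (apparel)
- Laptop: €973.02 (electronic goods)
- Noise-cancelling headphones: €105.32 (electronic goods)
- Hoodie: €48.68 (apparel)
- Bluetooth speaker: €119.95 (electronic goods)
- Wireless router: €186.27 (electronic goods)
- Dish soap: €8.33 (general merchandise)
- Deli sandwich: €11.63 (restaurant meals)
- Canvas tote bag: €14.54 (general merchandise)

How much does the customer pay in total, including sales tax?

€1620.21

T-shirt €12.45: apparel → 3.5% + 0% district = 3.5% → €0.44
Laptop €973.02: electronic goods → 6.75% + 3% district = 9.75% → €94.87
Noise-cancelling headphones €105.32: electronic goods → 6.75% + 3% district = 9.75% → €10.27
Hoodie €48.68: apparel → 3.5% + 0% district = 3.5% → €1.70
Bluetooth speaker €119.95: electronic goods → 6.75% + 3% district = 9.75% → €11.70
Wireless router €186.27: electronic goods → 6.75% + 3% district = 9.75% → €18.16
Dish soap €8.33: general merchandise → 4.25% + 2.5% district = 6.75% → €0.56
Deli sandwich €11.63: restaurant meals → 8.5% + 3% district = 11.5% → €1.34
Canvas tote bag €14.54: general merchandise → 4.25% + 2.5% district = 6.75% → €0.98
Subtotal = €1480.19; tax = €140.02; total due = €1620.21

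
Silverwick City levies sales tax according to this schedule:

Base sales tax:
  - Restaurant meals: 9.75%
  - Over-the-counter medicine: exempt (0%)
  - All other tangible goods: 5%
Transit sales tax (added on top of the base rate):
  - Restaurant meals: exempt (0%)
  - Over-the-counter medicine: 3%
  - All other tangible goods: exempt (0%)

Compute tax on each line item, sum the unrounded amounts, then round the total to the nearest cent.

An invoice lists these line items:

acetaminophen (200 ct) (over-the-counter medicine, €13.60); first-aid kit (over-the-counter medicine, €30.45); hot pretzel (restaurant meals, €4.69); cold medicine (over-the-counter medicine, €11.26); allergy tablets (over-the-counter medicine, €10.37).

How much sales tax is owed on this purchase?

€2.43

Acetaminophen (200 ct) €13.60: over-the-counter medicine → 0% + 3% transit = 3% → €0.408
First-aid kit €30.45: over-the-counter medicine → 0% + 3% transit = 3% → €0.9135
Hot pretzel €4.69: restaurant meals → 9.75% + 0% transit = 9.75% → €0.457275
Cold medicine €11.26: over-the-counter medicine → 0% + 3% transit = 3% → €0.3378
Allergy tablets €10.37: over-the-counter medicine → 0% + 3% transit = 3% → €0.3111
Unrounded tax sum = €2.427675 → €2.43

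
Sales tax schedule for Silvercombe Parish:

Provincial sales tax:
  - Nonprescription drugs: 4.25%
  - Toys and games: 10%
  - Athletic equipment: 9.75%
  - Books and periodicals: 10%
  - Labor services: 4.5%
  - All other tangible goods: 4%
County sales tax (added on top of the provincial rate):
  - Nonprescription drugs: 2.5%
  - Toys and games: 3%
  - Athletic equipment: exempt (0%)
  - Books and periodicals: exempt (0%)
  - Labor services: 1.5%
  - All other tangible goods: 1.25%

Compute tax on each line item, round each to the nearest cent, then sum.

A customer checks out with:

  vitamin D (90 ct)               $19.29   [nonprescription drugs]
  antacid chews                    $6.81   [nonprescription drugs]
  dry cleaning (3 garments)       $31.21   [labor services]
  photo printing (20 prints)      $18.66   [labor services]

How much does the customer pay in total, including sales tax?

Vitamin D (90 ct) $19.29: nonprescription drugs → 4.25% + 2.5% county = 6.75% → $1.30
Antacid chews $6.81: nonprescription drugs → 4.25% + 2.5% county = 6.75% → $0.46
Dry cleaning (3 garments) $31.21: labor services → 4.5% + 1.5% county = 6% → $1.87
Photo printing (20 prints) $18.66: labor services → 4.5% + 1.5% county = 6% → $1.12
Subtotal = $75.97; tax = $4.75; total due = $80.72

$80.72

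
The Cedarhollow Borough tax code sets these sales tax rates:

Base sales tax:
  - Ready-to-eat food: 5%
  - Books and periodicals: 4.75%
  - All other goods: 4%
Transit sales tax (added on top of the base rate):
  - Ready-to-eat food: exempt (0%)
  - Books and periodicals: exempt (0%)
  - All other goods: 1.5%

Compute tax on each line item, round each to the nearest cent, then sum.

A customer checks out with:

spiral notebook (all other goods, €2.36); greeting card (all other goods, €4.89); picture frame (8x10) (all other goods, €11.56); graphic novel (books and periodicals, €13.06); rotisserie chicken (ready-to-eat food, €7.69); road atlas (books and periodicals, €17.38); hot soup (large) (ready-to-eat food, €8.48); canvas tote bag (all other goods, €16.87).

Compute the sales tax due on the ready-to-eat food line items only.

Rotisserie chicken €7.69: ready-to-eat food → 5% + 0% transit = 5% → €0.38
Hot soup (large) €8.48: ready-to-eat food → 5% + 0% transit = 5% → €0.42
Tax on ready-to-eat food = €0.38 + €0.42 = €0.80

€0.80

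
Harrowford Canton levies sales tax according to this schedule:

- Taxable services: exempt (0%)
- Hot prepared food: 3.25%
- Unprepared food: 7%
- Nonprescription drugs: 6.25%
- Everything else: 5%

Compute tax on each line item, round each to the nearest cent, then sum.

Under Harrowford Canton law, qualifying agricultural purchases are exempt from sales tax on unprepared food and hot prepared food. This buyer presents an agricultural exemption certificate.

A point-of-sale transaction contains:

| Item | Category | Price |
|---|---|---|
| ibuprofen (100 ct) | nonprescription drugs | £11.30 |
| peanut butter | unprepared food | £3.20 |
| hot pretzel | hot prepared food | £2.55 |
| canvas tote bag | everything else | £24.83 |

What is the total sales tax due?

Ibuprofen (100 ct) £11.30: nonprescription drugs → 6.25% → £0.71
Peanut butter £3.20: unprepared food, buyer-exempt → 0% → £0.00
Hot pretzel £2.55: hot prepared food, buyer-exempt → 0% → £0.00
Canvas tote bag £24.83: everything else → 5% → £1.24
Total tax = £0.71 + £1.24 = £1.95

£1.95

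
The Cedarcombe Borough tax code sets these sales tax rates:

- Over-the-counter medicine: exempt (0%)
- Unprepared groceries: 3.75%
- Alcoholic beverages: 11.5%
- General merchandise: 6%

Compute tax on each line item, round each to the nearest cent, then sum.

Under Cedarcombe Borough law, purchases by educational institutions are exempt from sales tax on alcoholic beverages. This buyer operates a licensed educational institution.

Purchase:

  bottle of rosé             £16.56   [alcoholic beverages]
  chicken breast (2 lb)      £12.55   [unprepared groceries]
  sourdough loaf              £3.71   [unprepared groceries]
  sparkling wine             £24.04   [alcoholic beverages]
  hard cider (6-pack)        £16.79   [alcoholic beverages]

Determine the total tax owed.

Bottle of rosé £16.56: alcoholic beverages, buyer-exempt → 0% → £0.00
Chicken breast (2 lb) £12.55: unprepared groceries → 3.75% → £0.47
Sourdough loaf £3.71: unprepared groceries → 3.75% → £0.14
Sparkling wine £24.04: alcoholic beverages, buyer-exempt → 0% → £0.00
Hard cider (6-pack) £16.79: alcoholic beverages, buyer-exempt → 0% → £0.00
Total tax = £0.47 + £0.14 = £0.61

£0.61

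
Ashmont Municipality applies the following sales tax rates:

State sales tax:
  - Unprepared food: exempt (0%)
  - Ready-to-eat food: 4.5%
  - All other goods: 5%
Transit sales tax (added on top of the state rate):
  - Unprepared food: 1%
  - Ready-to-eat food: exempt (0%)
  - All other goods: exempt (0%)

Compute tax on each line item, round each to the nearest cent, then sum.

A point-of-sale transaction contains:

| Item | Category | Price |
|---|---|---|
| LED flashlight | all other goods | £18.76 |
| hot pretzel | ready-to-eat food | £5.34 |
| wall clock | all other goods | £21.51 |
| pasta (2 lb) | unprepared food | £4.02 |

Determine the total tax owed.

£2.30

LED flashlight £18.76: all other goods → 5% + 0% transit = 5% → £0.94
Hot pretzel £5.34: ready-to-eat food → 4.5% + 0% transit = 4.5% → £0.24
Wall clock £21.51: all other goods → 5% + 0% transit = 5% → £1.08
Pasta (2 lb) £4.02: unprepared food → 0% + 1% transit = 1% → £0.04
Total tax = £0.94 + £0.24 + £1.08 + £0.04 = £2.30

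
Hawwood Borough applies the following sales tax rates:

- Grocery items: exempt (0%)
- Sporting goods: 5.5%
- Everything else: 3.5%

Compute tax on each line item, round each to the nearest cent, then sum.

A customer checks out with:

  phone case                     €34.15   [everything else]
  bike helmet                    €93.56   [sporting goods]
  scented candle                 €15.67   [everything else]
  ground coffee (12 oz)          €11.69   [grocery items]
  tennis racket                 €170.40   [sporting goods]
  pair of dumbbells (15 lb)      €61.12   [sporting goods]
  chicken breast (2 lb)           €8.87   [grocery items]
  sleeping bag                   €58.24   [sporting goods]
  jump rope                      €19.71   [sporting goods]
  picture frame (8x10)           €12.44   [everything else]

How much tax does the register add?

€24.35

Phone case €34.15: everything else → 3.5% → €1.20
Bike helmet €93.56: sporting goods → 5.5% → €5.15
Scented candle €15.67: everything else → 3.5% → €0.55
Ground coffee (12 oz) €11.69: grocery items → 0% → €0.00
Tennis racket €170.40: sporting goods → 5.5% → €9.37
Pair of dumbbells (15 lb) €61.12: sporting goods → 5.5% → €3.36
Chicken breast (2 lb) €8.87: grocery items → 0% → €0.00
Sleeping bag €58.24: sporting goods → 5.5% → €3.20
Jump rope €19.71: sporting goods → 5.5% → €1.08
Picture frame (8x10) €12.44: everything else → 3.5% → €0.44
Total tax = €1.20 + €5.15 + €0.55 + €9.37 + €3.36 + €3.20 + €1.08 + €0.44 = €24.35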